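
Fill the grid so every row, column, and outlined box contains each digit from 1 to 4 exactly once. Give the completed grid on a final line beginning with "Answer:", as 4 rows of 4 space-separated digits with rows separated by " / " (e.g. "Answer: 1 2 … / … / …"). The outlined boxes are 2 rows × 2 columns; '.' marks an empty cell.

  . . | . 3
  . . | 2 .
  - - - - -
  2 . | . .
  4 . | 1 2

Step 1. [r2c4∈{1,4}] in col 4, 1 fits only at r2c4, so r2c4=1.
Step 2. [r3c2∈{1,3}] r3c2 is the only open cell in row 3 admitting 1, so r3c2=1.
Step 3. [r2c2∈{3,4}] 4 has one home in row 2: r2c2. So r2c2=4.
Step 4. [r1c3∈{4}] r1c3 has the single candidate 4, so r1c3=4.
Step 5. [r4c2∈{3}] nothing but 3 survives at r4c2. So r4c2=3.
Step 6. [r3c4∈{4}] r3c4's peers cover all but 4, so r3c4=4.
Step 7. [r2c1∈{3}] nothing but 3 survives at r2c1. So r2c1=3.
Step 8. [r1c2∈{2}] r1c2 has the single candidate 2 ⇒ r1c2=2.
Step 9. [r3c3∈{3}] r3c3's peers cover all but 3, so r3c3=3.
Step 10. [r1c1∈{1}] only 1 remains possible at r1c1. So r1c1=1.

Answer: 1 2 4 3 / 3 4 2 1 / 2 1 3 4 / 4 3 1 2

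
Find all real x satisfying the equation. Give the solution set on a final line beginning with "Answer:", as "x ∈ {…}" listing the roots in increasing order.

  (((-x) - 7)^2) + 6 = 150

Step 1. [(((-x) - 7)^2) + 6 = 150] the outer +6 inverts by subtracting 6. So sub: ((-x) - 7)^2 = 144.
Step 2. [((-x) - 7)^2 = 144] √ both sides: 144 ≥ 0 gives two branches, so sqrt: (-x) - 7 = 12 or -12.
Step 3. [(-x) - 7 = 12 or -12] the outer -7 inverts by adding 7, so sub: -x = 19 or -5.
Step 4. [-x = 19 or -5] leading − — multiply by −1 ⇒ neg: x = -19 or 5.

Answer: x ∈ {-19, 5}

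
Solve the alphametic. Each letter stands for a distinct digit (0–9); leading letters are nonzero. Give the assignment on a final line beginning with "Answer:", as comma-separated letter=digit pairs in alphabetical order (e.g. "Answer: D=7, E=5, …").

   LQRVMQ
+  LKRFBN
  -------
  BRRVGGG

Step 1. [col 1: Q + N ≡ G (mod 10)] Q=4 is one option consistent with column 1 (Q + N ≡ G (mod 10), carry-in 0) — take it. So Q=4.
Step 2. [B] adding two 6-digit numbers gives at most 6+1 digits, and here it does — B is that final carry and must be 1. So B=1.
Step 3. [col 1: Q + N ≡ G (mod 10)] several values work for G in column 1 (Q + N ≡ G (mod 10), carry-in 0); try G=2. So G=2.
Step 4. [col 1: Q + N ≡ G (mod 10)] column 1: given Q=4, G=2, carry-in 0, and digits 1,2,4 already taken and all letters distinct, Q+N≡G (mod 10) forces N=8 ⇒ N=8.
Step 5. [col 2: M + B ≡ G (mod 10)] from column 2 (B=1, G=2, carry-in 1, digits 1,2,4,8 already taken and all letters distinct): M must equal 0 ⇒ M=0.
Step 6. [col 3: V + F ≡ G (mod 10)] no forcing yet in column 3 (carry-in 0); V=7 is free and consistent — try it ⇒ V=7.
Step 7. [col 3: V + F ≡ G (mod 10)] from column 3 (V=7, G=2, carry-in 0, digits 0,1,2,4,7,8 already taken and all letters distinct): F must equal 5 ⇒ F=5.
Step 8. [col 4: R + R ≡ V (mod 10)] in column 4 we have R+R≡V with carry-in 1; given V=7 and digits 0,1,2,4,5,7,8 already taken and all letters distinct, that pins R to 3, so R=3.
Step 9. [col 5: Q + K ≡ R (mod 10)] from column 5 (Q=4, R=3, carry-in 0, digits 0,1,2,3,4,5,7,8 already taken and all letters distinct): K must equal 9 ⇒ K=9.
Step 10. [col 6: L + L ≡ R (mod 10)] in column 6 we have L+L≡R with carry-in 1; given R=3 and digits 0,1,2,3,4,5,7,8,9 already taken and all letters distinct, that pins L to 6, so L=6.

Answer: B=1, F=5, G=2, K=9, L=6, M=0, N=8, Q=4, R=3, V=7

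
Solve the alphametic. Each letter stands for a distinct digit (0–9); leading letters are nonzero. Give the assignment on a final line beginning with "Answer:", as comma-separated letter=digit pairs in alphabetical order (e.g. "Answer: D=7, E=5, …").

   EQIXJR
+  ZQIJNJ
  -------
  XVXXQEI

Step 1. [X] X is the leading digit of a 7-digit sum of two 6-digit numbers; the final carry is exactly 1. So X=1.
Step 2. [col 1: R + J ≡ I (mod 10)] J=8 is one option consistent with column 1 (R + J ≡ I (mod 10), carry-in 0) — take it, so J=8.
Step 3. [col 1: R + J ≡ I (mod 10)] I=5 is one option consistent with column 1 (R + J ≡ I (mod 10), carry-in 0) — take it. So I=5.
Step 4. [col 1: R + J ≡ I (mod 10)] column 1 reads R+J+carry(0)=I with J=8, I=5; with digits 1,5,8 already taken and all letters distinct, the only value for R is 7 ⇒ R=7.
Step 5. [col 2: J + N ≡ E (mod 10)] several values work for N in column 2 (J + N ≡ E (mod 10), carry-in 1); try N=4, so N=4.
Step 6. [col 2: J + N ≡ E (mod 10)] column 2 reads J+N+carry(1)=E with J=8, N=4; with digits 1,4,5,7,8 already taken and all letters distinct, the only value for E is 3. So E=3.
Step 7. [col 3: X + J ≡ Q (mod 10)] column 3: given X=1, J=8, carry-in 1, and digits 1,3,4,5,7,8 already taken and all letters distinct, X+J≡Q (mod 10) forces Q=0. So Q=0.
Step 8. [col 6: E + Z ≡ V (mod 10)] Z=9 is one option consistent with column 6 (E + Z ≡ V (mod 10), carry-in 0) — take it. So Z=9.
Step 9. [col 6: E + Z ≡ V (mod 10)] in column 6 we have E+Z≡V with carry-in 0; given E=3, Z=9 and digits 0,1,3,4,5,7,8,9 already taken and all letters distinct, that pins V to 2 ⇒ V=2.

Answer: E=3, I=5, J=8, N=4, Q=0, R=7, V=2, X=1, Z=9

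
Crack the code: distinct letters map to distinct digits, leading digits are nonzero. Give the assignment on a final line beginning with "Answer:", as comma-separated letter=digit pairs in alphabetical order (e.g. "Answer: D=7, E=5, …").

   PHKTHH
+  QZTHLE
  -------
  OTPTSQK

Step 1. [O] O is the leading digit of a 7-digit sum of two 6-digit numbers; the final carry is exactly 1, so O=1.
Step 2. [col 1: H + E ≡ K (mod 10)] no forcing yet in column 1 (carry-in 0); E=6 is free and consistent — try it. So E=6.
Step 3. [col 1: H + E ≡ K (mod 10)] column 1 (H + E ≡ K (mod 10), carry-in 0) doesn't pin K yet; pick K=0 and continue, so K=0.
Step 4. [col 1: H + E ≡ K (mod 10)] in column 1 we have H+E≡K with carry-in 0; given E=6, K=0 and digits 0,1,6 already taken and all letters distinct, that pins H to 4. So H=4.
Step 5. [col 2: H + L ≡ Q (mod 10)] several values work for L in column 2 (H + L ≡ Q (mod 10), carry-in 1); try L=8. So L=8.
Step 6. [col 2: H + L ≡ Q (mod 10)] column 2: given H=4, L=8, carry-in 1, and digits 0,1,4,6,8 already taken and all letters distinct, H+L≡Q (mod 10) forces Q=3. So Q=3.
Step 7. [col 3: T + H ≡ S (mod 10)] S=7 is one option consistent with column 3 (T + H ≡ S (mod 10), carry-in 1) — take it ⇒ S=7.
Step 8. [col 3: T + H ≡ S (mod 10)] column 3: given H=4, S=7, carry-in 1, and digits 0,1,3,4,6,7,8 already taken and all letters distinct, T+H≡S (mod 10) forces T=2. So T=2.
Step 9. [col 5: H + Z ≡ P (mod 10)] in column 5 we have H+Z≡P with carry-in 0; given H=4 and digits 0,1,2,3,4,6,7,8 already taken and all letters distinct, that pins P to 9 ⇒ P=9.
Step 10. [col 5: H + Z ≡ P (mod 10)] column 5 reads H+Z+carry(0)=P with H=4, P=9; with digits 0,1,2,3,4,6,7,8,9 already taken and all letters distinct, the only value for Z is 5 ⇒ Z=5.

Answer: E=6, H=4, K=0, L=8, O=1, P=9, Q=3, S=7, T=2, Z=5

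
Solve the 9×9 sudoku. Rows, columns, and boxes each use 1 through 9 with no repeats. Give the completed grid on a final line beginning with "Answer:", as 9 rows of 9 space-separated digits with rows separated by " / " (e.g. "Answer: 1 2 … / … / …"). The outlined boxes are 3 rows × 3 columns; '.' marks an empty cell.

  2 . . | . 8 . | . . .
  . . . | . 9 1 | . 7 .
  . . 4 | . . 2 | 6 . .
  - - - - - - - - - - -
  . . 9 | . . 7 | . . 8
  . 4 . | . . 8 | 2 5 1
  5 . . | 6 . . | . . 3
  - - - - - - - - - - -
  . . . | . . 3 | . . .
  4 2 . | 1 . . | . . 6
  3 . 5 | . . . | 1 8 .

Step 1. [r7c4∈{2,4,5,7,8,9}] across col 4, 8 lands solely at r7c4. So r7c4=8.
Step 2. [r4c7∈{4}] only 4 remains possible at r4c7 ⇒ r4c7=4.
Step 3. [r6c8∈{9}] r6c8's peers cover all but 9 ⇒ r6c8=9.
Step 4. [r5c5∈{3}] r5c5 is down to just 3. So r5c5=3.
Step 5. [r2c7∈{3,5,8}] r2c7 is the only open cell in col 7 admitting 8. So r2c7=8.
Step 6. [r2c1∈{6}] nothing but 6 survives at r2c1. So r2c1=6.
Step 7. [r4c1∈{1}] nothing but 1 survives at r4c1 ⇒ r4c1=1.
Step 8. [r5c1∈{7}] only 7 remains possible at r5c1, so r5c1=7.
Step 9. [r7c1∈{9}] only 9 remains possible at r7c1, so r7c1=9.
Step 10. [r2c3∈{3}] only 3 remains possible at r2c3 ⇒ r2c3=3.
Step 11. [r2c9∈{2,4,5}] 2 has one home in row 2: r2c9. So r2c9=2.
Step 12. [r2c4∈{4,5}] row 2 places 4 nowhere but r2c4, so r2c4=4.
Step 13. [r8c8∈{3}] nothing but 3 survives at r8c8. So r8c8=3.
Step 14. [r3c4∈{3,5,7}] 3 has one home in row 3: r3c4, so r3c4=3.
Step 15. [r6c3∈{2,8}] 2 has one home in col 3: r6c3 ⇒ r6c3=2.
Step 16. [r1c6∈{5,6}] 6 has one home in row 1: r1c6. So r1c6=6.
Step 17. [r8c6∈{5,9}] col 6 places 5 nowhere but r8c6 ⇒ r8c6=5.
Step 18. [r8c5∈{7}] r8c5 is down to just 7, so r8c5=7.
Step 19. [r3c2∈{1,5,7,8,9}] r3c2 is the only open cell in row 3 admitting 7, so r3c2=7.
Step 20. [r3c9∈{5,9}] 9 has one home in row 3: r3c9, so r3c9=9.
Step 21. [r9c2∈{6}] only 6 remains possible at r9c2 ⇒ r9c2=6.
Step 22. [r9c9∈{4,7}] 7 has one home in row 9: r9c9 ⇒ r9c9=7.
Step 23. [r1c3∈{1}] r1c3's peers cover all but 1 ⇒ r1c3=1.
Step 24. [r7c8∈{2,4}] 2 has one home in col 8: r7c8, so r7c8=2.
Step 25. [r7c9∈{4,5}] box 9 places 4 nowhere but r7c9. So r7c9=4.
Step 26. [r1c9∈{5}] r1c9 has the single candidate 5. So r1c9=5.
Step 27. [r9c6∈{4,9}] 9 has one home in col 6: r9c6. So r9c6=9.
Step 28. [r9c4∈{2}] r9c4 is down to just 2 ⇒ r9c4=2.
Step 29. [r6c6∈{4}] r6c6 has the single candidate 4, so r6c6=4.
Step 30. [r4c4∈{5}] r4c4 has the single candidate 5. So r4c4=5.
Step 31. [r6c7∈{7}] nothing but 7 survives at r6c7, so r6c7=7.
Step 32. [r1c7∈{3}] r1c7's peers cover all but 3 ⇒ r1c7=3.
Step 33. [r4c8∈{6}] r4c8 has the single candidate 6 ⇒ r4c8=6.
Step 34. [r7c2∈{1}] nothing but 1 survives at r7c2 ⇒ r7c2=1.
Step 35. [r6c2∈{8}] only 8 remains possible at r6c2, so r6c2=8.
Step 36. [r8c7∈{9}] r8c7 is down to just 9 ⇒ r8c7=9.
Step 37. [r5c3∈{6}] only 6 remains possible at r5c3 ⇒ r5c3=6.
Step 38. [r7c5∈{6}] r7c5 has the single candidate 6 ⇒ r7c5=6.
Step 39. [r3c8∈{1}] only 1 remains possible at r3c8 ⇒ r3c8=1.
Step 40. [r9c5∈{4}] r9c5's peers cover all but 4, so r9c5=4.
Step 41. [r1c4∈{7}] r1c4's peers cover all but 7 ⇒ r1c4=7.
Step 42. [r5c4∈{9}] r5c4 is down to just 9, so r5c4=9.
Step 43. [r8c3∈{8}] nothing but 8 survives at r8c3 ⇒ r8c3=8.
Step 44. [r1c2∈{9}] r1c2 is down to just 9, so r1c2=9.
Step 45. [r7c3∈{7}] r7c3's peers cover all but 7 ⇒ r7c3=7.
Step 46. [r3c1∈{8}] r3c1's peers cover all but 8. So r3c1=8.
Step 47. [r3c5∈{5}] r3c5's peers cover all but 5, so r3c5=5.
Step 48. [r7c7∈{5}] r7c7 is down to just 5 ⇒ r7c7=5.
Step 49. [r1c8∈{4}] only 4 remains possible at r1c8, so r1c8=4.
Step 50. [r6c5∈{1}] nothing but 1 survives at r6c5, so r6c5=1.
Step 51. [r4c5∈{2}] only 2 remains possible at r4c5, so r4c5=2.
Step 52. [r2c2∈{5}] r2c2 has the single candidate 5 ⇒ r2c2=5.
Step 53. [r4c2∈{3}] r4c2's peers cover all but 3 ⇒ r4c2=3.

Answer: 2 9 1 7 8 6 3 4 5 / 6 5 3 4 9 1 8 7 2 / 8 7 4 3 5 2 6 1 9 / 1 3 9 5 2 7 4 6 8 / 7 4 6 9 3 8 2 5 1 / 5 8 2 6 1 4 7 9 3 / 9 1 7 8 6 3 5 2 4 / 4 2 8 1 7 5 9 3 6 / 3 6 5 2 4 9 1 8 7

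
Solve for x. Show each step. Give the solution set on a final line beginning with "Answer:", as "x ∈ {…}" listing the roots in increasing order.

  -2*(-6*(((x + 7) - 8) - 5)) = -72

Step 1. [-2*(-6*(((x + 7) - 8) - 5)) = -72] -2·(inner) — divide through by -2, so div: -6*(((x + 7) - 8) - 5) = 36.
Step 2. [-6*(((x + 7) - 8) - 5) = 36] -6 out front; divide by -6. So div: ((x + 7) - 8) - 5 = -6.
Step 3. [((x + 7) - 8) - 5 = -6] peel the -5: add 5 from each side ⇒ sub: (x + 7) - 8 = -1.
Step 4. [(x + 7) - 8 = -1] 8 comes off first (add 8) ⇒ sub: x + 7 = 7.
Step 5. [x + 7 = 7] the outer +7 inverts by subtracting 7 ⇒ sub: x = 0.

Answer: x ∈ {0}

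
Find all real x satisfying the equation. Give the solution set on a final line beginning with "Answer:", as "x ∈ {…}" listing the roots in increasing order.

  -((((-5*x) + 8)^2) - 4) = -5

Step 1. [-((((-5*x) + 8)^2) - 4) = -5] leading − — multiply by −1. So neg: (((-5*x) + 8)^2) - 4 = 5.
Step 2. [(((-5*x) + 8)^2) - 4 = 5] the outer -4 inverts by adding 4 ⇒ sub: ((-5*x) + 8)^2 = 9.
Step 3. [((-5*x) + 8)^2 = 9] √ both sides: 9 ≥ 0 gives two branches ⇒ sqrt: (-5*x) + 8 = 3 or -3.
Step 4. [(-5*x) + 8 = 3 or -3] subtract 8: x sits inside (… + 8). So sub: -5*x = -5 or -11.
Step 5. [-5*x = -5 or -11] LHS = -5·(…); ÷-5 both sides, so div: x = 1 or 11/5.

Answer: x ∈ {1, 11/5}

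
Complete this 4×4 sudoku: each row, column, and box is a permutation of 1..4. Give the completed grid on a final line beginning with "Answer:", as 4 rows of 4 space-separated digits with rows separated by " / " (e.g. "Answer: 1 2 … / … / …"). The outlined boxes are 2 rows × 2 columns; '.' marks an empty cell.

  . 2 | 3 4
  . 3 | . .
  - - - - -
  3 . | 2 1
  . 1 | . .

Step 1. [r2c1∈{1,4}] across row 2, 4 lands solely at r2c1, so r2c1=4.
Step 2. [r3c2∈{4}] r3c2 has the single candidate 4 ⇒ r3c2=4.
Step 3. [r2c4∈{2}] only 2 remains possible at r2c4. So r2c4=2.
Step 4. [r4c4∈{3}] r4c4's peers cover all but 3, so r4c4=3.
Step 5. [r4c1∈{2}] r4c1 has the single candidate 2 ⇒ r4c1=2.
Step 6. [r1c1∈{1}] r1c1 is down to just 1. So r1c1=1.
Step 7. [r4c3∈{4}] r4c3 has the single candidate 4. So r4c3=4.
Step 8. [r2c3∈{1}] r2c3 is down to just 1. So r2c3=1.

Answer: 1 2 3 4 / 4 3 1 2 / 3 4 2 1 / 2 1 4 3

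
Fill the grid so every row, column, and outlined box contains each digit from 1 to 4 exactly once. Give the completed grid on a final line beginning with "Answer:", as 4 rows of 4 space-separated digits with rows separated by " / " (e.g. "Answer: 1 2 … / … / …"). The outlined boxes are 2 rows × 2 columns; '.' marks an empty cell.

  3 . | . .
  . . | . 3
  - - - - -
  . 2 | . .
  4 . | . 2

Step 1. [r3c1∈{1}] nothing but 1 survives at r3c1. So r3c1=1.
Step 2. [r1c4∈{1,4}] in col 4, 1 fits only at r1c4 ⇒ r1c4=1.
Step 3. [r3c3∈{3,4}] 3 has one home in row 3: r3c3 ⇒ r3c3=3.
Step 4. [r1c2∈{4}] only 4 remains possible at r1c2. So r1c2=4.
Step 5. [r1c3∈{2}] r1c3 has the single candidate 2. So r1c3=2.
Step 6. [r2c1∈{2}] r2c1 is down to just 2, so r2c1=2.
Step 7. [r4c2∈{3}] r4c2's peers cover all but 3. So r4c2=3.
Step 8. [r2c2∈{1}] only 1 remains possible at r2c2, so r2c2=1.
Step 9. [r2c3∈{4}] r2c3 is down to just 4, so r2c3=4.
Step 10. [r4c3∈{1}] r4c3 has the single candidate 1, so r4c3=1.
Step 11. [r3c4∈{4}] nothing but 4 survives at r3c4, so r3c4=4.

Answer: 3 4 2 1 / 2 1 4 3 / 1 2 3 4 / 4 3 1 2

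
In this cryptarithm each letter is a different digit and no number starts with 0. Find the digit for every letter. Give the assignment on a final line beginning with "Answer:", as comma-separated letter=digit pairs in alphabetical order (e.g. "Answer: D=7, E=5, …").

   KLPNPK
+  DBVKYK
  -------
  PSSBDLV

Step 1. [P] the sum has 7 digits but both addends have 6; that extra leading digit P is the final carry, namely 1 ⇒ P=1.
Step 2. [col 1: K + K ≡ V (mod 10)] column 1 (K + K ≡ V (mod 10), carry-in 0) doesn't pin V yet; pick V=8 and continue, so V=8.
Step 3. [col 1: K + K ≡ V (mod 10)] column 1 (K + K ≡ V (mod 10), carry-in 0) doesn't pin K yet; pick K=9 and continue ⇒ K=9.
Step 4. [col 2: P + Y ≡ L (mod 10)] no forcing yet in column 2 (carry-in 1); Y=2 is free and consistent — try it ⇒ Y=2.
Step 5. [col 2: P + Y ≡ L (mod 10)] column 2: given P=1, Y=2, carry-in 1, and digits 1,2,8,9 already taken and all letters distinct, P+Y≡L (mod 10) forces L=4. So L=4.
Step 6. [col 3: N + K ≡ D (mod 10)] N=7 is one option consistent with column 3 (N + K ≡ D (mod 10), carry-in 0) — take it ⇒ N=7.
Step 7. [col 3: N + K ≡ D (mod 10)] column 3 reads N+K+carry(0)=D with N=7, K=9; with digits 1,2,4,7,8,9 already taken and all letters distinct, the only value for D is 6. So D=6.
Step 8. [col 4: P + V ≡ B (mod 10)] column 4 reads P+V+carry(1)=B with P=1, V=8; with digits 1,2,4,6,7,8,9 already taken and all letters distinct, the only value for B is 0, so B=0.
Step 9. [col 5: L + B ≡ S (mod 10)] column 5: given L=4, B=0, carry-in 1, and digits 0,1,2,4,6,7,8,9 already taken and all letters distinct, L+B≡S (mod 10) forces S=5, so S=5.

Answer: B=0, D=6, K=9, L=4, N=7, P=1, S=5, V=8, Y=2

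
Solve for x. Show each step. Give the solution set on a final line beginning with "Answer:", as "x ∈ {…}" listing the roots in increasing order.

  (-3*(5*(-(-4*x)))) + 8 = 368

Step 1. [(-3*(5*(-(-4*x)))) + 8 = 368] 8 comes off first (subtract 8) ⇒ sub: -3*(5*(-(-4*x))) = 360.
Step 2. [-3*(5*(-(-4*x))) = 360] -3 out front; divide by -3, so div: 5*(-(-4*x)) = -120.
Step 3. [5*(-(-4*x)) = -120] LHS = 5·(…); ÷5 both sides ⇒ div: -(-4*x) = -24.
Step 4. [-(-4*x) = -24] leading − — multiply by −1, so neg: -4*x = 24.
Step 5. [-4*x = 24] -4 out front; divide by -4 ⇒ div: x = -6.

Answer: x ∈ {-6}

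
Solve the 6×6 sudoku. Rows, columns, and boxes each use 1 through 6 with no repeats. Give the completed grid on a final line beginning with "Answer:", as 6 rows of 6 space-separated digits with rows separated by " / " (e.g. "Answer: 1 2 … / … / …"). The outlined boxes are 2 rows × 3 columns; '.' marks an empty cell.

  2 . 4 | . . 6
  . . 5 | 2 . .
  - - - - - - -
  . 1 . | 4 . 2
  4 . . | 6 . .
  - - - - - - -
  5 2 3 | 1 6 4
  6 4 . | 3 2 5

Step 1. [r1c5∈{1,3,5}] across row 1, 1 lands solely at r1c5 ⇒ r1c5=1.
Step 2. [r2c6∈{3}] nothing but 3 survives at r2c6. So r2c6=3.
Step 3. [r3c1∈{3}] only 3 remains possible at r3c1. So r3c1=3.
Step 4. [r3c5∈{5}] only 5 remains possible at r3c5, so r3c5=5.
Step 5. [r1c2∈{3}] r1c2's peers cover all but 3, so r1c2=3.
Step 6. [r2c1∈{1}] nothing but 1 survives at r2c1 ⇒ r2c1=1.
Step 7. [r4c6∈{1}] r4c6 is down to just 1, so r4c6=1.
Step 8. [r4c5∈{3}] r4c5 is down to just 3, so r4c5=3.
Step 9. [r3c3∈{6}] r3c3 has the single candidate 6. So r3c3=6.
Step 10. [r1c4∈{5}] r1c4 has the single candidate 5, so r1c4=5.
Step 11. [r2c2∈{6}] nothing but 6 survives at r2c2 ⇒ r2c2=6.
Step 12. [r4c2∈{5}] nothing but 5 survives at r4c2. So r4c2=5.
Step 13. [r4c3∈{2}] r4c3's peers cover all but 2 ⇒ r4c3=2.
Step 14. [r6c3∈{1}] r6c3 has the single candidate 1, so r6c3=1.
Step 15. [r2c5∈{4}] only 4 remains possible at r2c5, so r2c5=4.

Answer: 2 3 4 5 1 6 / 1 6 5 2 4 3 / 3 1 6 4 5 2 / 4 5 2 6 3 1 / 5 2 3 1 6 4 / 6 4 1 3 2 5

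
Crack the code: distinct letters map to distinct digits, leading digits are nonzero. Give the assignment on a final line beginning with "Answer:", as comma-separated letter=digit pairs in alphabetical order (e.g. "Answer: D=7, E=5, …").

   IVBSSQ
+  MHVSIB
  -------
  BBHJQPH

Step 1. [col 1: Q + B ≡ H (mod 10)] H=7 is one option consistent with column 1 (Q + B ≡ H (mod 10), carry-in 0) — take it ⇒ H=7.
Step 2. [col 1: Q + B ≡ H (mod 10)] no forcing yet in column 1 (carry-in 0); Q=6 is free and consistent — try it ⇒ Q=6.
Step 3. [col 1: Q + B ≡ H (mod 10)] in column 1 we have Q+B≡H with carry-in 0; given Q=6, H=7 and digits 6,7 already taken and all letters distinct, that pins B to 1. So B=1.
Step 4. [col 2: S + I ≡ P (mod 10)] several values work for P in column 2 (S + I ≡ P (mod 10), carry-in 0); try P=5 ⇒ P=5.
Step 5. [col 2: S + I ≡ P (mod 10)] no forcing yet in column 2 (carry-in 0); I=2 is free and consistent — try it, so I=2.
Step 6. [col 2: S + I ≡ P (mod 10)] in column 2 we have S+I≡P with carry-in 0; given I=2, P=5 and digits 1,2,5,6,7 already taken and all letters distinct, that pins S to 3, so S=3.
Step 7. [col 4: B + V ≡ J (mod 10)] several values work for J in column 4 (B + V ≡ J (mod 10), carry-in 0); try J=0. So J=0.
Step 8. [col 4: B + V ≡ J (mod 10)] in column 4 we have B+V≡J with carry-in 0; given B=1, J=0 and digits 0,1,2,3,5,6,7 already taken and all letters distinct, that pins V to 9, so V=9.
Step 9. [col 6: I + M ≡ B (mod 10)] column 6: given I=2, B=1, carry-in 1, and digits 0,1,2,3,5,6,7,9 already taken and all letters distinct, I+M≡B (mod 10) forces M=8, so M=8.

Answer: B=1, H=7, I=2, J=0, M=8, P=5, Q=6, S=3, V=9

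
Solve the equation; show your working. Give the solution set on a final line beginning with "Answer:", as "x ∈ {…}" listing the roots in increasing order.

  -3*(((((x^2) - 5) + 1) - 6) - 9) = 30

Step 1. [-3*(((((x^2) - 5) + 1) - 6) - 9) = 30] -3 out front; divide by -3. So div: ((((x^2) - 5) + 1) - 6) - 9 = -10.
Step 2. [((((x^2) - 5) + 1) - 6) - 9 = -10] the outer -9 inverts by adding 9, so sub: (((x^2) - 5) + 1) - 6 = -1.
Step 3. [(((x^2) - 5) + 1) - 6 = -1] the outer -6 inverts by adding 6 ⇒ sub: ((x^2) - 5) + 1 = 5.
Step 4. [((x^2) - 5) + 1 = 5] the outer +1 inverts by subtracting 1. So sub: (x^2) - 5 = 4.
Step 5. [(x^2) - 5 = 4] 5 comes off first (add 5). So sub: x^2 = 9.
Step 6. [x^2 = 9] LHS squared, RHS 9 ≥ 0: apply √ (±). So sqrt: x = 3 or -3.

Answer: x ∈ {-3, 3}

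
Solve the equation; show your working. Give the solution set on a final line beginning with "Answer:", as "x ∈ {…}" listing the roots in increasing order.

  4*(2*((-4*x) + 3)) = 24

Step 1. [4*(2*((-4*x) + 3)) = 24] LHS = 4·(…); ÷4 both sides. So div: 2*((-4*x) + 3) = 6.
Step 2. [2*((-4*x) + 3) = 6] 2 out front; divide by 2. So div: (-4*x) + 3 = 3.
Step 3. [(-4*x) + 3 = 3] 3 comes off first (subtract 3) ⇒ sub: -4*x = 0.
Step 4. [-4*x = 0] -4 out front; divide by -4, so div: x = 0.

Answer: x ∈ {0}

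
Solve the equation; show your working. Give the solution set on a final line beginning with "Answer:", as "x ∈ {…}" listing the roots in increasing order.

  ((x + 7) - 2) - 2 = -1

Step 1. [((x + 7) - 2) - 2 = -1] peel the -2: add 2 from each side. So sub: (x + 7) - 2 = 1.
Step 2. [(x + 7) - 2 = 1] -2 is outermost — add 2 both sides. So sub: x + 7 = 3.
Step 3. [x + 7 = 3] +7 is outermost — subtract 7 both sides ⇒ sub: x = -4.

Answer: x ∈ {-4}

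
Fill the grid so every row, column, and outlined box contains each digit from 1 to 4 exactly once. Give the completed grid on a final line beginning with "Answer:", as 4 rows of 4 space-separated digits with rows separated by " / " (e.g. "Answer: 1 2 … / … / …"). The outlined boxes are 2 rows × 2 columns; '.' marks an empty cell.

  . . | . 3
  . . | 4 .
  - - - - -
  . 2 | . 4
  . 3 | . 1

Step 1. [r2c2∈{1}] r2c2 is down to just 1 ⇒ r2c2=1.
Step 2. [r2c4∈{2}] only 2 remains possible at r2c4, so r2c4=2.
Step 3. [r4c1∈{4}] nothing but 4 survives at r4c1 ⇒ r4c1=4.
Step 4. [r1c3∈{1}] nothing but 1 survives at r1c3 ⇒ r1c3=1.
Step 5. [r1c2∈{4}] r1c2 has the single candidate 4. So r1c2=4.
Step 6. [r3c1∈{1}] r3c1 is down to just 1. So r3c1=1.
Step 7. [r1c1∈{2}] r1c1 has the single candidate 2, so r1c1=2.
Step 8. [r4c3∈{2}] nothing but 2 survives at r4c3. So r4c3=2.
Step 9. [r2c1∈{3}] only 3 remains possible at r2c1 ⇒ r2c1=3.
Step 10. [r3c3∈{3}] r3c3's peers cover all but 3 ⇒ r3c3=3.

Answer: 2 4 1 3 / 3 1 4 2 / 1 2 3 4 / 4 3 2 1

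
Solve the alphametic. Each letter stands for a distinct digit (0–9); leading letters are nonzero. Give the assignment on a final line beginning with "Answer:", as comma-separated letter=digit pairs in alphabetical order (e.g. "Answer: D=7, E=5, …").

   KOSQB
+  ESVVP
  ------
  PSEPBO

Step 1. [col 1: B + P ≡ O (mod 10)] column 1 (B + P ≡ O (mod 10), carry-in 0) doesn't pin P yet; pick P=1 and continue ⇒ P=1.
Step 2. [col 1: B + P ≡ O (mod 10)] several values work for B in column 1 (B + P ≡ O (mod 10), carry-in 0); try B=5. So B=5.
Step 3. [col 1: B + P ≡ O (mod 10)] column 1 reads B+P+carry(0)=O with B=5, P=1; with digits 1,5 already taken and all letters distinct, the only value for O is 6. So O=6.
Step 4. [col 2: Q + V ≡ B (mod 10)] several values work for V in column 2 (Q + V ≡ B (mod 10), carry-in 0); try V=8, so V=8.
Step 5. [col 2: Q + V ≡ B (mod 10)] column 2 reads Q+V+carry(0)=B with V=8, B=5; with digits 1,5,6,8 already taken and all letters distinct, the only value for Q is 7 ⇒ Q=7.
Step 6. [col 3: S + V ≡ P (mod 10)] in column 3 we have S+V≡P with carry-in 1; given V=8, P=1 and digits 1,5,6,7,8 already taken and all letters distinct, that pins S to 2. So S=2.
Step 7. [col 4: O + S ≡ E (mod 10)] from column 4 (O=6, S=2, carry-in 1, digits 1,2,5,6,7,8 already taken and all letters distinct): E must equal 9. So E=9.
Step 8. [col 5: K + E ≡ S (mod 10)] from column 5 (E=9, S=2, carry-in 0, digits 1,2,5,6,7,8,9 already taken and all letters distinct): K must equal 3. So K=3.

Answer: B=5, E=9, K=3, O=6, P=1, Q=7, S=2, V=8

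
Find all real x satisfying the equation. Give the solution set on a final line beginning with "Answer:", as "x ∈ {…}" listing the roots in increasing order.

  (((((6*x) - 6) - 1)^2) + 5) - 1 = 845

Step 1. [(((((6*x) - 6) - 1)^2) + 5) - 1 = 845] peel the -1: add 1 from each side ⇒ sub: ((((6*x) - 6) - 1)^2) + 5 = 846.
Step 2. [((((6*x) - 6) - 1)^2) + 5 = 846] +5 is outermost — subtract 5 both sides ⇒ sub: (((6*x) - 6) - 1)^2 = 841.
Step 3. [(((6*x) - 6) - 1)^2 = 841] √ both sides: 841 ≥ 0 gives two branches ⇒ sqrt: ((6*x) - 6) - 1 = 29 or -29.
Step 4. [((6*x) - 6) - 1 = 29 or -29] 1 comes off first (add 1). So sub: (6*x) - 6 = 30 or -28.
Step 5. [(6*x) - 6 = 30 or -28] -6 is outermost — add 6 both sides. So sub: 6*x = 36 or -22.
Step 6. [6*x = 36 or -22] divide by the outer 6, so div: x = 6 or -11/3.

Answer: x ∈ {-11/3, 6}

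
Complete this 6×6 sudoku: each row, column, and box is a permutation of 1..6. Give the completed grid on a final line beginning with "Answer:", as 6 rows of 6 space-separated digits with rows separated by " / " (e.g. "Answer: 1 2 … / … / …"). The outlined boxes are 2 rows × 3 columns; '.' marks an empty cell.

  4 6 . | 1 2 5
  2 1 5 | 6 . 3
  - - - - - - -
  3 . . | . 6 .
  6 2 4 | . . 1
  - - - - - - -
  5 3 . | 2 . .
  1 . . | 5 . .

Step 1. [r5c3∈{6}] r5c3's peers cover all but 6, so r5c3=6.
Step 2. [r5c6∈{4}] nothing but 4 survives at r5c6, so r5c6=4.
Step 3. [r4c5∈{3,5}] 5 has one home in row 4: r4c5. So r4c5=5.
Step 4. [r6c5∈{3}] r6c5's peers cover all but 3, so r6c5=3.
Step 5. [r6c2∈{4}] r6c2's peers cover all but 4 ⇒ r6c2=4.
Step 6. [r3c3∈{1}] nothing but 1 survives at r3c3 ⇒ r3c3=1.
Step 7. [r3c6∈{2}] r3c6 has the single candidate 2, so r3c6=2.
Step 8. [r3c2∈{5}] nothing but 5 survives at r3c2, so r3c2=5.
Step 9. [r5c5∈{1}] nothing but 1 survives at r5c5, so r5c5=1.
Step 10. [r1c3∈{3}] r1c3 is down to just 3, so r1c3=3.
Step 11. [r6c6∈{6}] only 6 remains possible at r6c6, so r6c6=6.
Step 12. [r4c4∈{3}] r4c4 is down to just 3, so r4c4=3.
Step 13. [r3c4∈{4}] r3c4 is down to just 4, so r3c4=4.
Step 14. [r2c5∈{4}] r2c5 is down to just 4. So r2c5=4.
Step 15. [r6c3∈{2}] only 2 remains possible at r6c3 ⇒ r6c3=2.

Answer: 4 6 3 1 2 5 / 2 1 5 6 4 3 / 3 5 1 4 6 2 / 6 2 4 3 5 1 / 5 3 6 2 1 4 / 1 4 2 5 3 6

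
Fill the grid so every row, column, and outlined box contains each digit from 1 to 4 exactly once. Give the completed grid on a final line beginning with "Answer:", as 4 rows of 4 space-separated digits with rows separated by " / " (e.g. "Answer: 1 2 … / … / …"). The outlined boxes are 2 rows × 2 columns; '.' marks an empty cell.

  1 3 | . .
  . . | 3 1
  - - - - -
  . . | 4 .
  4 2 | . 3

Step 1. [r1c3∈{2}] r1c3's peers cover all but 2, so r1c3=2.
Step 2. [r3c1∈{3}] r3c1's peers cover all but 3, so r3c1=3.
Step 3. [r2c1∈{2}] nothing but 2 survives at r2c1, so r2c1=2.
Step 4. [r4c3∈{1}] nothing but 1 survives at r4c3. So r4c3=1.
Step 5. [r3c2∈{1}] r3c2 is down to just 1. So r3c2=1.
Step 6. [r3c4∈{2}] r3c4 has the single candidate 2. So r3c4=2.
Step 7. [r1c4∈{4}] r1c4 is down to just 4, so r1c4=4.
Step 8. [r2c2∈{4}] r2c2's peers cover all but 4 ⇒ r2c2=4.

Answer: 1 3 2 4 / 2 4 3 1 / 3 1 4 2 / 4 2 1 3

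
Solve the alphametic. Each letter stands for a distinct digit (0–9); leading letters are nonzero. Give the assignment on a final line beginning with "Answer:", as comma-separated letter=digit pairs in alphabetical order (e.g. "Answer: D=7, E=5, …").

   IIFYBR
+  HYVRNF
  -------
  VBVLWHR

Step 1. [col 1: R + F ≡ R (mod 10)] in column 1 we have R+F≡R with carry-in 0; given nothing yet and all letters distinct, none taken yet, that pins F to 0. So F=0.
Step 2. [col 1: R + F ≡ R (mod 10)] no forcing yet in column 1 (carry-in 0); R=9 is free and consistent — try it ⇒ R=9.
Step 3. [V] the sum has 7 digits but both addends have 6; that extra leading digit V is the final carry, namely 1 ⇒ V=1.
Step 4. [col 2: B + N ≡ H (mod 10)] several values work for B in column 2 (B + N ≡ H (mod 10), carry-in 0); try B=3. So B=3.
Step 5. [col 2: B + N ≡ H (mod 10)] several values work for H in column 2 (B + N ≡ H (mod 10), carry-in 0); try H=8 ⇒ H=8.
Step 6. [col 2: B + N ≡ H (mod 10)] column 2: given B=3, H=8, carry-in 0, and digits 0,1,3,8,9 already taken and all letters distinct, B+N≡H (mod 10) forces N=5 ⇒ N=5.
Step 7. [col 3: Y + R ≡ W (mod 10)] in column 3 we have Y+R≡W with carry-in 0; given R=9 and digits 0,1,3,5,8,9 already taken and all letters distinct, that pins W to 6. So W=6.
Step 8. [col 3: Y + R ≡ W (mod 10)] in column 3 we have Y+R≡W with carry-in 0; given R=9, W=6 and digits 0,1,3,5,6,8,9 already taken and all letters distinct, that pins Y to 7 ⇒ Y=7.
Step 9. [col 4: F + V ≡ L (mod 10)] column 4: given F=0, V=1, carry-in 1, and digits 0,1,3,5,6,7,8,9 already taken and all letters distinct, F+V≡L (mod 10) forces L=2, so L=2.
Step 10. [col 5: I + Y ≡ V (mod 10)] from column 5 (Y=7, V=1, carry-in 0, digits 0,1,2,3,5,6,7,8,9 already taken and all letters distinct): I must equal 4. So I=4.

Answer: B=3, F=0, H=8, I=4, L=2, N=5, R=9, V=1, W=6, Y=7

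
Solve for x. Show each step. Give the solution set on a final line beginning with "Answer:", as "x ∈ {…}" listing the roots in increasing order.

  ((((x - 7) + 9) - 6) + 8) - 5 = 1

Step 1. [((((x - 7) + 9) - 6) + 8) - 5 = 1] the outer -5 inverts by adding 5 ⇒ sub: (((x - 7) + 9) - 6) + 8 = 6.
Step 2. [(((x - 7) + 9) - 6) + 8 = 6] 8 comes off first (subtract 8) ⇒ sub: ((x - 7) + 9) - 6 = -2.
Step 3. [((x - 7) + 9) - 6 = -2] -6 is outermost — add 6 both sides, so sub: (x - 7) + 9 = 4.
Step 4. [(x - 7) + 9 = 4] subtract 9: x sits inside (… + 9). So sub: x - 7 = -5.
Step 5. [x - 7 = -5] add 7: x sits inside (… - 7). So sub: x = 2.

Answer: x ∈ {2}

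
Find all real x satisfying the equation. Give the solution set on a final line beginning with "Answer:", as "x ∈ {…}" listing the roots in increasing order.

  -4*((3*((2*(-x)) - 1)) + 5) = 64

Step 1. [-4*((3*((2*(-x)) - 1)) + 5) = 64] leading coefficient -4: divide by -4. So div: (3*((2*(-x)) - 1)) + 5 = -16.
Step 2. [(3*((2*(-x)) - 1)) + 5 = -16] +5 is outermost — subtract 5 both sides, so sub: 3*((2*(-x)) - 1) = -21.
Step 3. [3*((2*(-x)) - 1) = -21] 3·(inner) — divide through by 3 ⇒ div: (2*(-x)) - 1 = -7.
Step 4. [(2*(-x)) - 1 = -7] add 1: x sits inside (… - 1). So sub: 2*(-x) = -6.
Step 5. [2*(-x) = -6] 2 out front; divide by 2, so div: -x = -3.
Step 6. [-x = -3] leading − — multiply by −1. So neg: x = 3.

Answer: x ∈ {3}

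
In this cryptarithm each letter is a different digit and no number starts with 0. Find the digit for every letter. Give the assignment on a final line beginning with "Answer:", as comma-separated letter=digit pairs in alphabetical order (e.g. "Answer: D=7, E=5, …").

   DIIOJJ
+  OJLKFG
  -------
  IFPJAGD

Step 1. [col 1: J + G ≡ D (mod 10)] no forcing yet in column 1 (carry-in 0); D=9 is free and consistent — try it ⇒ D=9.
Step 2. [col 1: J + G ≡ D (mod 10)] J=2 is one option consistent with column 1 (J + G ≡ D (mod 10), carry-in 0) — take it, so J=2.
Step 3. [I] I is the leading digit of a 7-digit sum of two 6-digit numbers; the final carry is exactly 1, so I=1.
Step 4. [col 1: J + G ≡ D (mod 10)] in column 1 we have J+G≡D with carry-in 0; given J=2, D=9 and digits 1,2,9 already taken and all letters distinct, that pins G to 7, so G=7.
Step 5. [col 2: J + F ≡ G (mod 10)] from column 2 (J=2, G=7, carry-in 0, digits 1,2,7,9 already taken and all letters distinct): F must equal 5 ⇒ F=5.
Step 6. [col 3: O + K ≡ A (mod 10)] several values work for A in column 3 (O + K ≡ A (mod 10), carry-in 0); try A=4. So A=4.
Step 7. [col 3: O + K ≡ A (mod 10)] several values work for K in column 3 (O + K ≡ A (mod 10), carry-in 0); try K=8 ⇒ K=8.
Step 8. [col 3: O + K ≡ A (mod 10)] in column 3 we have O+K≡A with carry-in 0; given K=8, A=4 and digits 1,2,4,5,7,8,9 already taken and all letters distinct, that pins O to 6. So O=6.
Step 9. [col 4: I + L ≡ J (mod 10)] in column 4 we have I+L≡J with carry-in 1; given I=1, J=2 and digits 1,2,4,5,6,7,8,9 already taken and all letters distinct, that pins L to 0 ⇒ L=0.
Step 10. [col 5: I + J ≡ P (mod 10)] column 5 reads I+J+carry(0)=P with I=1, J=2; with digits 0,1,2,4,5,6,7,8,9 already taken and all letters distinct, the only value for P is 3. So P=3.

Answer: A=4, D=9, F=5, G=7, I=1, J=2, K=8, L=0, O=6, P=3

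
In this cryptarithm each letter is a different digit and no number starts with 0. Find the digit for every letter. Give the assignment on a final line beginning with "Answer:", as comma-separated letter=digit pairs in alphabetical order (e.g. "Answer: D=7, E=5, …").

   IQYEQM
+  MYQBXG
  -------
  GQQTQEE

Step 1. [col 1: M + G ≡ E (mod 10)] column 1 (M + G ≡ E (mod 10), carry-in 0) doesn't pin M yet; pick M=7 and continue. So M=7.
Step 2. [col 1: M + G ≡ E (mod 10)] column 1 (M + G ≡ E (mod 10), carry-in 0) doesn't pin E yet; pick E=8 and continue. So E=8.
Step 3. [col 1: M + G ≡ E (mod 10)] column 1: given M=7, E=8, carry-in 0, and digits 7,8 already taken and all letters distinct, M+G≡E (mod 10) forces G=1, so G=1.
Step 4. [col 2: Q + X ≡ E (mod 10)] Q=2 is one option consistent with column 2 (Q + X ≡ E (mod 10), carry-in 0) — take it. So Q=2.
Step 5. [col 2: Q + X ≡ E (mod 10)] in column 2 we have Q+X≡E with carry-in 0; given Q=2, E=8 and digits 1,2,7,8 already taken and all letters distinct, that pins X to 6. So X=6.
Step 6. [col 3: E + B ≡ Q (mod 10)] from column 3 (E=8, Q=2, carry-in 0, digits 1,2,6,7,8 already taken and all letters distinct): B must equal 4, so B=4.
Step 7. [col 4: Y + Q ≡ T (mod 10)] from column 4 (Q=2, carry-in 1, digits 1,2,4,6,7,8 already taken and all letters distinct): Y must equal 0, so Y=0.
Step 8. [col 4: Y + Q ≡ T (mod 10)] column 4 reads Y+Q+carry(1)=T with Y=0, Q=2; with digits 0,1,2,4,6,7,8 already taken and all letters distinct, the only value for T is 3, so T=3.
Step 9. [col 6: I + M ≡ Q (mod 10)] column 6 reads I+M+carry(0)=Q with M=7, Q=2; with digits 0,1,2,3,4,6,7,8 already taken and all letters distinct, the only value for I is 5 ⇒ I=5.

Answer: B=4, E=8, G=1, I=5, M=7, Q=2, T=3, X=6, Y=0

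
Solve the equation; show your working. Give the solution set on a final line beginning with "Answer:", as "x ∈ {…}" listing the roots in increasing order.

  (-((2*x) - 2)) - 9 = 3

Step 1. [(-((2*x) - 2)) - 9 = 3] -9 is outermost — add 9 both sides, so sub: -((2*x) - 2) = 12.
Step 2. [-((2*x) - 2) = 12] flip signs both sides ⇒ neg: (2*x) - 2 = -12.
Step 3. [(2*x) - 2 = -12] 2 | LHS and 2 | -12: pull 2 out. So factor: x - 1 = -6.
Step 4. [x - 1 = -6] the outer -1 inverts by adding 1 ⇒ sub: x = -5.

Answer: x ∈ {-5}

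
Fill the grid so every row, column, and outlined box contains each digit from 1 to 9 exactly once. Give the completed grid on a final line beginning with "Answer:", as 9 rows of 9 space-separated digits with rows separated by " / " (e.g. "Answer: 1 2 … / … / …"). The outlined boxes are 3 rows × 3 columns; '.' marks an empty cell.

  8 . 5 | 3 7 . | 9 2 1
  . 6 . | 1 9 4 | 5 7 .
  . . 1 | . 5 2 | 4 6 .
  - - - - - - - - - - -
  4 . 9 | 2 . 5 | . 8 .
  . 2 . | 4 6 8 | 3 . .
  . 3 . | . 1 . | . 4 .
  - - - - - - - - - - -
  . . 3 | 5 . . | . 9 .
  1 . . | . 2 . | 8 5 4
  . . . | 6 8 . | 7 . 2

Step 1. [r5c3∈{7}] nothing but 7 survives at r5c3. So r5c3=7.
Step 2. [r7c9∈{6}] r7c9 is down to just 6. So r7c9=6.
Step 3. [r5c1∈{5}] r5c1 is down to just 5. So r5c1=5.
Step 4. [r9c1∈{9}] r9c1 is down to just 9 ⇒ r9c1=9.
Step 5. [r8c2∈{7}] r8c2 is down to just 7 ⇒ r8c2=7.
Step 6. [r7c7∈{1}] only 1 remains possible at r7c7. So r7c7=1.
Step 7. [r6c4∈{7,9}] in col 4, 7 fits only at r6c4, so r6c4=7.
Step 8. [r1c2∈{4}] r1c2's peers cover all but 4, so r1c2=4.
Step 9. [r6c6∈{9}] r6c6 has the single candidate 9. So r6c6=9.
Step 10. [r2c9∈{3,8}] r2c9 is the only open cell in row 2 admitting 8 ⇒ r2c9=8.
Step 11. [r2c1∈{2,3}] r2c1 is the only open cell in row 2 admitting 3 ⇒ r2c1=3.
Step 12. [r6c1∈{6}] r6c1's peers cover all but 6 ⇒ r6c1=6.
Step 13. [r9c8∈{3}] nothing but 3 survives at r9c8. So r9c8=3.
Step 14. [r5c9∈{9}] nothing but 9 survives at r5c9 ⇒ r5c9=9.
Step 15. [r6c7∈{2}] r6c7's peers cover all but 2. So r6c7=2.
Step 16. [r7c5∈{4}] r7c5's peers cover all but 4 ⇒ r7c5=4.
Step 17. [r9c2∈{5}] r9c2's peers cover all but 5 ⇒ r9c2=5.
Step 18. [r2c3∈{2}] only 2 remains possible at r2c3, so r2c3=2.
Step 19. [r6c9∈{5}] r6c9 has the single candidate 5. So r6c9=5.
Step 20. [r3c4∈{8}] nothing but 8 survives at r3c4 ⇒ r3c4=8.
Step 21. [r7c2∈{8}] r7c2 has the single candidate 8, so r7c2=8.
Step 22. [r8c4∈{9}] only 9 remains possible at r8c4. So r8c4=9.
Step 23. [r3c2∈{9}] nothing but 9 survives at r3c2. So r3c2=9.
Step 24. [r9c6∈{1}] r9c6's peers cover all but 1, so r9c6=1.
Step 25. [r4c5∈{3}] nothing but 3 survives at r4c5 ⇒ r4c5=3.
Step 26. [r4c2∈{1}] r4c2 is down to just 1. So r4c2=1.
Step 27. [r4c9∈{7}] r4c9 is down to just 7 ⇒ r4c9=7.
Step 28. [r6c3∈{8}] r6c3's peers cover all but 8. So r6c3=8.
Step 29. [r8c6∈{3}] r8c6's peers cover all but 3, so r8c6=3.
Step 30. [r3c1∈{7}] r3c1 has the single candidate 7. So r3c1=7.
Step 31. [r9c3∈{4}] r9c3 is down to just 4, so r9c3=4.
Step 32. [r3c9∈{3}] r3c9's peers cover all but 3, so r3c9=3.
Step 33. [r5c8∈{1}] only 1 remains possible at r5c8. So r5c8=1.
Step 34. [r1c6∈{6}] nothing but 6 survives at r1c6. So r1c6=6.
Step 35. [r7c1∈{2}] nothing but 2 survives at r7c1 ⇒ r7c1=2.
Step 36. [r4c7∈{6}] only 6 remains possible at r4c7 ⇒ r4c7=6.
Step 37. [r8c3∈{6}] r8c3's peers cover all but 6, so r8c3=6.
Step 38. [r7c6∈{7}] r7c6 has the single candidate 7, so r7c6=7.

Answer: 8 4 5 3 7 6 9 2 1 / 3 6 2 1 9 4 5 7 8 / 7 9 1 8 5 2 4 6 3 / 4 1 9 2 3 5 6 8 7 / 5 2 7 4 6 8 3 1 9 / 6 3 8 7 1 9 2 4 5 / 2 8 3 5 4 7 1 9 6 / 1 7 6 9 2 3 8 5 4 / 9 5 4 6 8 1 7 3 2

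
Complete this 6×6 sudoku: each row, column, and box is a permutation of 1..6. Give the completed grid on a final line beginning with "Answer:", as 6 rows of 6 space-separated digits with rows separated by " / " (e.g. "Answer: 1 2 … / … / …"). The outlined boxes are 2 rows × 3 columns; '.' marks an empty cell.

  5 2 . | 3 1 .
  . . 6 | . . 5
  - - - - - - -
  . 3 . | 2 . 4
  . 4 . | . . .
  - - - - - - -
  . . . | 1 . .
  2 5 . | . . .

Step 1. [r5c5∈{2,3,4,5,6}] 5 has one home in row 5: r5c5 ⇒ r5c5=5.
Step 2. [r3c5∈{6}] only 6 remains possible at r3c5, so r3c5=6.
Step 3. [r6c3∈{1,3,4}] in row 6, 1 fits only at r6c3. So r6c3=1.
Step 4. [r6c4∈{4,6}] across col 4, 6 lands solely at r6c4, so r6c4=6.
Step 5. [r6c6∈{3}] r6c6's peers cover all but 3, so r6c6=3.
Step 6. [r2c1∈{1,3,4}] across row 2, 3 lands solely at r2c1, so r2c1=3.
Step 7. [r5c1∈{4,6}] across col 1, 4 lands solely at r5c1 ⇒ r5c1=4.
Step 8. [r2c5∈{2,4}] row 2 places 2 nowhere but r2c5 ⇒ r2c5=2.
Step 9. [r4c3∈{2,5}] 2 has one home in row 4: r4c3. So r4c3=2.
Step 10. [r3c1∈{1}] r3c1 has the single candidate 1. So r3c1=1.
Step 11. [r2c2∈{1}] r2c2's peers cover all but 1 ⇒ r2c2=1.
Step 12. [r4c5∈{3}] nothing but 3 survives at r4c5. So r4c5=3.
Step 13. [r3c3∈{5}] r3c3 has the single candidate 5, so r3c3=5.
Step 14. [r6c5∈{4}] only 4 remains possible at r6c5, so r6c5=4.
Step 15. [r5c3∈{3}] r5c3's peers cover all but 3. So r5c3=3.
Step 16. [r4c1∈{6}] r4c1 is down to just 6, so r4c1=6.
Step 17. [r1c3∈{4}] only 4 remains possible at r1c3 ⇒ r1c3=4.
Step 18. [r4c4∈{5}] r4c4 is down to just 5, so r4c4=5.
Step 19. [r5c6∈{2}] r5c6's peers cover all but 2. So r5c6=2.
Step 20. [r2c4∈{4}] r2c4 has the single candidate 4 ⇒ r2c4=4.
Step 21. [r4c6∈{1}] nothing but 1 survives at r4c6 ⇒ r4c6=1.
Step 22. [r1c6∈{6}] r1c6 is down to just 6. So r1c6=6.
Step 23. [r5c2∈{6}] r5c2 is down to just 6 ⇒ r5c2=6.

Answer: 5 2 4 3 1 6 / 3 1 6 4 2 5 / 1 3 5 2 6 4 / 6 4 2 5 3 1 / 4 6 3 1 5 2 / 2 5 1 6 4 3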